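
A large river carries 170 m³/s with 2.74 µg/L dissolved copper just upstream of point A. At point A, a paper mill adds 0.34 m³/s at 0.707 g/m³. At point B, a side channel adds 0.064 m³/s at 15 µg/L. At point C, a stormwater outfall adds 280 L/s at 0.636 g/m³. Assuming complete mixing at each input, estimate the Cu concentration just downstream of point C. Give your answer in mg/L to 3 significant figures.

2.74 µg/L = 0.00274 mg/L.
After input A: C = (170·0.00274 + 0.34·0.707) / 170.3 = 0.004146 mg/L.
15 µg/L = 0.015 mg/L.
After input B: C = (170.3·0.004146 + 0.064·0.015) / 170.4 = 0.00415 mg/L.
280 L/s = 0.28 m³/s.
After input C: C = (170.4·0.00415 + 0.28·0.636) / 170.7 = 0.005186 mg/L.

0.00519 mg/L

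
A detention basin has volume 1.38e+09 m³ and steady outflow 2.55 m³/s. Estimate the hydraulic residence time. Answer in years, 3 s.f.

Q = 2.55 m³/s × 3.156e+07 s/yr = 8.047e+07 m³/yr.
Hydraulic residence time τ = V/Q = 1.38e+09/8.047e+07 = 17.15 yr.

17.1 yr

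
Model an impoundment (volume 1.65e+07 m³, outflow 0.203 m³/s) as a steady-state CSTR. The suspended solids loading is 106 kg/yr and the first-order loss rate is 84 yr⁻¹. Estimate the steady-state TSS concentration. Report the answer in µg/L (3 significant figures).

0.0761 µg/L

Outflow Q = 0.203 m³/s × 3.156e+07 s/yr = 6.406e+06 m³/yr.
Steady-state CSTR mass balance: W = Q·C + k·V·C, so C = W/(Q + kV).
Q + kV = 6.406e+06 + 84·1.65e+07 = 1.392e+09 m³/yr.
C = 106/1.392e+09 = 7.613e-08 kg/m³ = 7.613e-05 mg/L = 0.07613 µg/L.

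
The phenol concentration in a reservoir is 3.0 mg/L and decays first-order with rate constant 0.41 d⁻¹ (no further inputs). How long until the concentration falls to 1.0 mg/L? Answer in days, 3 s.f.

2.68 d

t = ln(C₀/C)/k = ln(3.0/1.0)/0.41 = 1.099/0.41 = 2.68 d.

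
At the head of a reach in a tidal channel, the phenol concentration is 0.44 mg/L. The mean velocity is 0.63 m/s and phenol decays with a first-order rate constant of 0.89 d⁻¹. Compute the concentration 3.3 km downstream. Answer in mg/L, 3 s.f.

Travel time t = 3.3 km / 0.63 m/s = 3300/0.63 = 5238 s = 0.06063 d.
First-order decay: C = 0.44·exp(−0.89·0.06063) = 0.44·0.9475 = 0.4169 mg/L.

0.417 mg/L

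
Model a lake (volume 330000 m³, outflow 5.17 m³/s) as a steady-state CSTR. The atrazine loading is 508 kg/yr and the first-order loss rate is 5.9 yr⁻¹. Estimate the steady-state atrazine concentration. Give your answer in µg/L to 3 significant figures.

Outflow Q = 5.17 m³/s × 3.156e+07 s/yr = 1.632e+08 m³/yr.
Steady-state CSTR mass balance: W = Q·C + k·V·C, so C = W/(Q + kV).
Q + kV = 1.632e+08 + 5.9·330000 = 1.651e+08 m³/yr.
C = 508/1.651e+08 = 3.077e-06 kg/m³ = 0.003077 mg/L = 3.077 µg/L.

3.08 µg/L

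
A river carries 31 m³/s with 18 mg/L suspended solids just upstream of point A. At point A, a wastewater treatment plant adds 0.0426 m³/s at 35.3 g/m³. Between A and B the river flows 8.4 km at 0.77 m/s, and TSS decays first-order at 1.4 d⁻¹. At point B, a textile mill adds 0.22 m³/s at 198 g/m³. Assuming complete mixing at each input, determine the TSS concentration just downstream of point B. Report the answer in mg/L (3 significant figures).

After input A: C = (31·18 + 0.0426·35.3) / 31.04 = 18.02 mg/L.
Over the 8.4 km reach to input B (t = 1.091e+04 s = 0.1263 d), decay gives C = 18.02·exp(−1.4·0.1263) = 15.1 mg/L.
After input B: C = (31.04·15.1 + 0.22·198) / 31.26 = 16.39 mg/L.

16.4 mg/L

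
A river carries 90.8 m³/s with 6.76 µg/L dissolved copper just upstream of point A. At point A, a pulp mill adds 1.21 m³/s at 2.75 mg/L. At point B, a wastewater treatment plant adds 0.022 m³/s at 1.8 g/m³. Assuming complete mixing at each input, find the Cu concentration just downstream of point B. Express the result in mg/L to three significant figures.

0.0433 mg/L

6.76 µg/L = 0.00676 mg/L.
After input A: C = (90.8·0.00676 + 1.21·2.75) / 92.01 = 0.04284 mg/L.
After input B: C = (92.01·0.04284 + 0.022·1.8) / 92.03 = 0.04326 mg/L.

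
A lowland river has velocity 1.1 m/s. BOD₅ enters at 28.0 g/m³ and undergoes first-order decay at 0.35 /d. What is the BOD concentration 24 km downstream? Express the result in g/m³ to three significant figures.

Travel time t = 24 km / 1.1 m/s = 2.4e+04/1.1 = 2.182e+04 s = 0.2525 d.
First-order decay: C = 28.0·exp(−0.35·0.2525) = 28.0·0.9154 = 25.63 g/m³.

25.6 g/m³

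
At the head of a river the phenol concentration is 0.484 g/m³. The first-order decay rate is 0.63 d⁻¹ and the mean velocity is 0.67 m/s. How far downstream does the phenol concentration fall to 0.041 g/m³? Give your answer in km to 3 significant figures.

227 km

From C = C₀·e^(−kt), t = ln(C₀/C)/k = ln(0.484/0.041)/0.63 = 2.469/0.63 = 3.918 d.
Distance = v·t = 0.67 m/s × 3.385e+05 s = 2.268e+05 m = 226.8 km.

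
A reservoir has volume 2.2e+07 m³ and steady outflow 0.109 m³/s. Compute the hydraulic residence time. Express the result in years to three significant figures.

6.40 yr

Q = 0.109 m³/s × 3.156e+07 s/yr = 3.44e+06 m³/yr.
Hydraulic residence time τ = V/Q = 2.2e+07/3.44e+06 = 6.396 yr.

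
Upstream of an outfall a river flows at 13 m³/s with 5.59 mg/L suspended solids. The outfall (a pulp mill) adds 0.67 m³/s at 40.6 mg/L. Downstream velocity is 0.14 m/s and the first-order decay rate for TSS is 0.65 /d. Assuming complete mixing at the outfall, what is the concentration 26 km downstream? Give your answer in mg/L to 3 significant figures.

1.81 mg/L

After complete mixing, C₀ = (0.67·40.6 + 13·5.59) / 13.67 = 7.306 mg/L.
Travel time t = 2.6e+04 m / 0.14 m/s = 1.857e+05 s = 2.149 d.
C = 7.306·exp(−0.65·2.149) = 7.306·0.2473 = 1.807 mg/L.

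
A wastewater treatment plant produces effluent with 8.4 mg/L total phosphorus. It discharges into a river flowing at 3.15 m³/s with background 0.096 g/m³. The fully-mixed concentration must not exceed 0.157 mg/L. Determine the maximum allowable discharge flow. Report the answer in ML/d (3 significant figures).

2.01 ML/d

Mass balance at complete mixing: C_std·(Q_w + Q_r) = Q_w·C_e + Q_r·C_b.
Rearranging, Q_w = Q_r·(C_std − C_b)/(C_e − C_std) = 3.15·(0.157 − 0.096) / (8.4 − 0.157) = 0.02331 m³/s.
= 2.014 ML/d.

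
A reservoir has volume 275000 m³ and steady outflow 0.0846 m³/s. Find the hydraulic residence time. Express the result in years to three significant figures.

0.103 yr

Q = 0.0846 m³/s × 3.156e+07 s/yr = 2.67e+06 m³/yr.
Hydraulic residence time τ = V/Q = 275000/2.67e+06 = 0.103 yr.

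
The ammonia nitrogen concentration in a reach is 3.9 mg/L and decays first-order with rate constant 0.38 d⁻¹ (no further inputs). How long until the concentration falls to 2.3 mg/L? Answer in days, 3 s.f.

1.39 d

t = ln(C₀/C)/k = ln(3.9/2.3)/0.38 = 0.5281/0.38 = 1.39 d.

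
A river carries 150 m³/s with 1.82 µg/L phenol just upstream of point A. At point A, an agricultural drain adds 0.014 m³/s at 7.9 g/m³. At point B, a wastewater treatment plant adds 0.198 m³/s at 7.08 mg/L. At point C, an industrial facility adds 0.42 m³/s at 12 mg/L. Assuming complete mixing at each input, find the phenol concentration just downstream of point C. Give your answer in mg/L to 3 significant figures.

1.82 µg/L = 0.00182 mg/L.
After input A: C = (150·0.00182 + 0.014·7.9) / 150 = 0.002557 mg/L.
After input B: C = (150·0.002557 + 0.198·7.08) / 150.2 = 0.01189 mg/L.
After input C: C = (150.2·0.01189 + 0.42·12) / 150.6 = 0.04531 mg/L.

0.0453 mg/L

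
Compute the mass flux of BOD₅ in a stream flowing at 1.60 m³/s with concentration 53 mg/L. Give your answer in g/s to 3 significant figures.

Mass flux = Q·C = 1.6 m³/s × 53 g/m³ = 84.8 g/s.

84.8 g/s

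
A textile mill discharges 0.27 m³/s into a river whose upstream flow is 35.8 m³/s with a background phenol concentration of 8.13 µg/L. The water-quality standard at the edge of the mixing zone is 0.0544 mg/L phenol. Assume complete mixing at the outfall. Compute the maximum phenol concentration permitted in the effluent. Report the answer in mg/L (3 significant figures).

6.19 mg/L

8.13 µg/L = 0.00813 mg/L.
Mass balance: 0.0544·36.07 = 0.27·Cₑ + 35.8·0.00813.
Cₑ = (1.962 − 0.2911) / 0.27 = 6.189 mg/L.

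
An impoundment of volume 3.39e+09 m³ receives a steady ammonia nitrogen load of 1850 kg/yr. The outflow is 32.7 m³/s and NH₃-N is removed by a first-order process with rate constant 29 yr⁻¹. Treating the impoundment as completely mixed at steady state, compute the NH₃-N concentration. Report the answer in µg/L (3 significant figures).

0.0186 µg/L

Outflow Q = 32.7 m³/s × 3.156e+07 s/yr = 1.032e+09 m³/yr.
Steady-state CSTR mass balance: W = Q·C + k·V·C, so C = W/(Q + kV).
Q + kV = 1.032e+09 + 29·3.39e+09 = 9.934e+10 m³/yr.
C = 1850/9.934e+10 = 1.862e-08 kg/m³ = 1.862e-05 mg/L = 0.01862 µg/L.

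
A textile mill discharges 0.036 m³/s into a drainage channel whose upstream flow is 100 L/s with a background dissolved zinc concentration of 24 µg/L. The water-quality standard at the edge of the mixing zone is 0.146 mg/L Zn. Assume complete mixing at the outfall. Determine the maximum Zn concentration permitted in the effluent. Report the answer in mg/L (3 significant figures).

100 L/s = 0.1 m³/s.
24 µg/L = 0.024 mg/L.
Mass balance: 0.146·0.136 = 0.036·Cₑ + 0.1·0.024.
Cₑ = (0.01986 − 0.0024) / 0.036 = 0.4849 mg/L.

0.485 mg/L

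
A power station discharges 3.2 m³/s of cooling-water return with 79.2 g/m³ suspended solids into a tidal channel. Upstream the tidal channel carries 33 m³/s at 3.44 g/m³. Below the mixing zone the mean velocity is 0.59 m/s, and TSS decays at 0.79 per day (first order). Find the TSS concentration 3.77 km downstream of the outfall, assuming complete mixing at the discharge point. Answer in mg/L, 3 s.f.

After complete mixing, C₀ = (3.2·79.2 + 33·3.44) / 36.2 = 10.14 mg/L.
Travel time t = 3770 m / 0.59 m/s = 6390 s = 0.07396 d.
C = 10.14·exp(−0.79·0.07396) = 10.14·0.9432 = 9.562 mg/L.

9.56 mg/L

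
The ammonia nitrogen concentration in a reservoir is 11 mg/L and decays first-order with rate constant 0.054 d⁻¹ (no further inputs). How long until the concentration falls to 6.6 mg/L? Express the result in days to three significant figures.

t = ln(C₀/C)/k = ln(11/6.6)/0.054 = 0.5108/0.054 = 9.46 d.

9.46 d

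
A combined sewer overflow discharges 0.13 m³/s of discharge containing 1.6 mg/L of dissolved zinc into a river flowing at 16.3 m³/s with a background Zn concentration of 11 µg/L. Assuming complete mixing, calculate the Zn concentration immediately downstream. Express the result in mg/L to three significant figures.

0.0236 mg/L

11 µg/L = 0.011 mg/L.
Flow-weighted mixing gives C = (0.13·1.6 + 16.3·0.011) / (0.13 + 16.3) = 0.3873/16.43 = 0.02357 mg/L.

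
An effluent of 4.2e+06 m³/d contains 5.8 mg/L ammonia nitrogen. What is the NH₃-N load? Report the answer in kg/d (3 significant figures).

4.2e+06 m³/d = 48.61 m³/s.
Mass flux = Q·C = 48.61 m³/s × 5.8 g/m³ = 281.9 g/s.
= 281.9 g/s × 86.4 = 2.436e+04 kg/d.

24400 kg/d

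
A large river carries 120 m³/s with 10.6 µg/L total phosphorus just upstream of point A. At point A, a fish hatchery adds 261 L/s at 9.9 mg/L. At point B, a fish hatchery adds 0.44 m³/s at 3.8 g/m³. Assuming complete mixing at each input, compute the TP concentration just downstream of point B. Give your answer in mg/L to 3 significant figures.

10.6 µg/L = 0.0106 mg/L.
261 L/s = 0.261 m³/s.
After input A: C = (120·0.0106 + 0.261·9.9) / 120.3 = 0.03206 mg/L.
After input B: C = (120.3·0.03206 + 0.44·3.8) / 120.7 = 0.0458 mg/L.

0.0458 mg/L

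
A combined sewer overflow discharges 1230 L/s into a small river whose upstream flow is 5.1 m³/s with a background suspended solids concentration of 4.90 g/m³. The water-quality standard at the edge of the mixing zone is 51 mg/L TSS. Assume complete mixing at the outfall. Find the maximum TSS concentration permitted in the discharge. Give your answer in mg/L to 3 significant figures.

1230 L/s = 1.23 m³/s.
Mass balance: 51·6.33 = 1.23·Cₑ + 5.1·4.9.
Cₑ = (322.8 − 24.99) / 1.23 = 242.1 mg/L.

242 mg/L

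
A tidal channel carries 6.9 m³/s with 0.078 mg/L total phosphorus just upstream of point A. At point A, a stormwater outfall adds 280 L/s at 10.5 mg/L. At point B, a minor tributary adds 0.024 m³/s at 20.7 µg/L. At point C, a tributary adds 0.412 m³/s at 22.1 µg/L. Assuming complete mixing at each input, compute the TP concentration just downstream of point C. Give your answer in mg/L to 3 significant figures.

0.458 mg/L

280 L/s = 0.28 m³/s.
After input A: C = (6.9·0.078 + 0.28·10.5) / 7.18 = 0.4844 mg/L.
20.7 µg/L = 0.0207 mg/L.
After input B: C = (7.18·0.4844 + 0.024·0.0207) / 7.204 = 0.4829 mg/L.
22.1 µg/L = 0.0221 mg/L.
After input C: C = (7.204·0.4829 + 0.412·0.0221) / 7.616 = 0.458 mg/L.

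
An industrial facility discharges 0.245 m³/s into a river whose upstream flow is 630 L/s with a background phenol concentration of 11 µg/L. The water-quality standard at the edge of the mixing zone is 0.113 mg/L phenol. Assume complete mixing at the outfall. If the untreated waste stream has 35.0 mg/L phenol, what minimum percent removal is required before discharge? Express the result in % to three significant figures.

98.9 %

630 L/s = 0.63 m³/s.
11 µg/L = 0.011 mg/L.
Mass balance: 0.113·0.875 = 0.245·Cₑ + 0.63·0.011.
Cₑ = (0.09888 − 0.00693) / 0.245 = 0.3753 mg/L.
Required removal = 1 − 0.3753/35.0 = 98.93 %.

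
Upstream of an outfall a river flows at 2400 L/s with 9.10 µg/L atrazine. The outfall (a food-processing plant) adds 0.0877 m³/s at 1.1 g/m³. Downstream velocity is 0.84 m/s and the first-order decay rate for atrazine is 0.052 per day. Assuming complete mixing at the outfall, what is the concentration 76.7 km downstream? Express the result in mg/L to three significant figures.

2400 L/s = 2.4 m³/s.
9.10 µg/L = 0.0091 mg/L.
After complete mixing, C₀ = (0.0877·1.1 + 2.4·0.0091) / 2.488 = 0.04756 mg/L.
Travel time t = 7.67e+04 m / 0.84 m/s = 9.131e+04 s = 1.057 d.
C = 0.04756·exp(−0.052·1.057) = 0.04756·0.9465 = 0.04501 mg/L.

0.0450 mg/L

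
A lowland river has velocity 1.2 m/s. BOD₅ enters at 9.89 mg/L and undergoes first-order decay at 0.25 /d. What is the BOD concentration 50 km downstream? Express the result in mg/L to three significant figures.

Travel time t = 50 km / 1.2 m/s = 5e+04/1.2 = 4.167e+04 s = 0.4823 d.
First-order decay: C = 9.89·exp(−0.25·0.4823) = 9.89·0.8864 = 8.767 mg/L.

8.77 mg/L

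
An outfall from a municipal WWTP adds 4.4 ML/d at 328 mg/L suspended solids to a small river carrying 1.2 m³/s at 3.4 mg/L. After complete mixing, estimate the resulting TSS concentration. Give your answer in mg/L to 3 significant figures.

16.6 mg/L

4.4 ML/d = 0.05093 m³/s.
Flow-weighted mixing gives C = (0.05093·328 + 1.2·3.4) / (0.05093 + 1.2) = 20.78/1.251 = 16.61 mg/L.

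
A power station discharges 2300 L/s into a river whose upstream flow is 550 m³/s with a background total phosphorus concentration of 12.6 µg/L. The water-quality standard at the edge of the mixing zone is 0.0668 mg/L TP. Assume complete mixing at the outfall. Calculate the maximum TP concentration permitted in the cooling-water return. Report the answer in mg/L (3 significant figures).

2300 L/s = 2.3 m³/s.
12.6 µg/L = 0.0126 mg/L.
Mass balance: 0.0668·552.3 = 2.3·Cₑ + 550·0.0126.
Cₑ = (36.89 − 6.93) / 2.3 = 13.03 mg/L.

13.0 mg/L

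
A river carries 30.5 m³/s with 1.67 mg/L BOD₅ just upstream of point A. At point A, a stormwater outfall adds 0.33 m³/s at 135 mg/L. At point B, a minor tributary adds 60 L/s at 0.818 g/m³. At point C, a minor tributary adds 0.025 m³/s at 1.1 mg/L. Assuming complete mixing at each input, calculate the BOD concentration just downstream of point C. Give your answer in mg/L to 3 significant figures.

After input A: C = (30.5·1.67 + 0.33·135) / 30.83 = 3.097 mg/L.
60 L/s = 0.06 m³/s.
After input B: C = (30.83·3.097 + 0.06·0.818) / 30.89 = 3.093 mg/L.
After input C: C = (30.89·3.093 + 0.025·1.1) / 30.91 = 3.091 mg/L.

3.09 mg/L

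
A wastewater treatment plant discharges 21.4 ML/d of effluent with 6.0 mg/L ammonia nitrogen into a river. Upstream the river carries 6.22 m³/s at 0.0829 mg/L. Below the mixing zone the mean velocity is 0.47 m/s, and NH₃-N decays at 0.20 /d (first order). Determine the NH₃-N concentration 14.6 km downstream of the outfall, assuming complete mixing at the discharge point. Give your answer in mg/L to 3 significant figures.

21.4 ML/d = 0.2477 m³/s.
After complete mixing, C₀ = (0.2477·6 + 6.22·0.0829) / 6.468 = 0.3095 mg/L.
Travel time t = 1.46e+04 m / 0.47 m/s = 3.106e+04 s = 0.3595 d.
C = 0.3095·exp(−0.20·0.3595) = 0.3095·0.9306 = 0.288 mg/L.

0.288 mg/L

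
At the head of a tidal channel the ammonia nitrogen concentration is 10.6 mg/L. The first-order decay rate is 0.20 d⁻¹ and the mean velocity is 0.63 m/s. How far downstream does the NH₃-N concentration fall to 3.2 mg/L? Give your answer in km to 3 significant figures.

326 km

From C = C₀·e^(−kt), t = ln(C₀/C)/k = ln(10.6/3.2)/0.20 = 1.198/0.20 = 5.989 d.
Distance = v·t = 0.63 m/s × 5.174e+05 s = 3.26e+05 m = 326 km.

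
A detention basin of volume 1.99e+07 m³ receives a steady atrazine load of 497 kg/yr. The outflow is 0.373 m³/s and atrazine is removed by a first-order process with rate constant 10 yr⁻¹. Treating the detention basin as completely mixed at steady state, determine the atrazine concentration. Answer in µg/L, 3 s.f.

Outflow Q = 0.373 m³/s × 3.156e+07 s/yr = 1.177e+07 m³/yr.
Steady-state CSTR mass balance: W = Q·C + k·V·C, so C = W/(Q + kV).
Q + kV = 1.177e+07 + 10·1.99e+07 = 2.108e+08 m³/yr.
C = 497/2.108e+08 = 2.358e-06 kg/m³ = 0.002358 mg/L = 2.358 µg/L.

2.36 µg/L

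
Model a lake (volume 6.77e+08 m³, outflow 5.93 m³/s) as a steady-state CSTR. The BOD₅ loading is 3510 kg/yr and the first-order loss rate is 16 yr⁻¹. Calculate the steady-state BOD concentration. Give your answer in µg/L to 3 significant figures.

Outflow Q = 5.93 m³/s × 3.156e+07 s/yr = 1.871e+08 m³/yr.
Steady-state CSTR mass balance: W = Q·C + k·V·C, so C = W/(Q + kV).
Q + kV = 1.871e+08 + 16·6.77e+08 = 1.102e+10 m³/yr.
C = 3510/1.102e+10 = 3.185e-07 kg/m³ = 0.0003185 mg/L = 0.3185 µg/L.

0.319 µg/L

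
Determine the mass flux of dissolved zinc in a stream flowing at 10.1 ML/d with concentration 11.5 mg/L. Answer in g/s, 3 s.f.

1.34 g/s

10.1 ML/d = 0.1169 m³/s.
Mass flux = Q·C = 0.1169 m³/s × 11.5 g/m³ = 1.344 g/s.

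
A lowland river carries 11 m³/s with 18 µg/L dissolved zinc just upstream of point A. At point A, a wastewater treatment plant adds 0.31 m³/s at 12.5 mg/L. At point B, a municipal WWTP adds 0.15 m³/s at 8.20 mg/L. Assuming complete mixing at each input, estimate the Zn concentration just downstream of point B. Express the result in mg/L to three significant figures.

0.463 mg/L

18 µg/L = 0.018 mg/L.
After input A: C = (11·0.018 + 0.31·12.5) / 11.31 = 0.3601 mg/L.
After input B: C = (11.31·0.3601 + 0.15·8.2) / 11.46 = 0.4627 mg/L.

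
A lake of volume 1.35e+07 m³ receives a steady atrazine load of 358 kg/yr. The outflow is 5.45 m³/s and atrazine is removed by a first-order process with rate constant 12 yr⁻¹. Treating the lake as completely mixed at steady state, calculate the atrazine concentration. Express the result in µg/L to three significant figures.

1.07 µg/L

Outflow Q = 5.45 m³/s × 3.156e+07 s/yr = 1.72e+08 m³/yr.
Steady-state CSTR mass balance: W = Q·C + k·V·C, so C = W/(Q + kV).
Q + kV = 1.72e+08 + 12·1.35e+07 = 3.34e+08 m³/yr.
C = 358/3.34e+08 = 1.072e-06 kg/m³ = 0.001072 mg/L = 1.072 µg/L.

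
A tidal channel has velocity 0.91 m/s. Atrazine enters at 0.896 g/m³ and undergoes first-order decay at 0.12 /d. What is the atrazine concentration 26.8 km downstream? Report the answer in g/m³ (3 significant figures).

Travel time t = 26.8 km / 0.91 m/s = 2.68e+04/0.91 = 2.945e+04 s = 0.3409 d.
First-order decay: C = 0.896·exp(−0.12·0.3409) = 0.896·0.9599 = 0.8601 g/m³.

0.860 g/m³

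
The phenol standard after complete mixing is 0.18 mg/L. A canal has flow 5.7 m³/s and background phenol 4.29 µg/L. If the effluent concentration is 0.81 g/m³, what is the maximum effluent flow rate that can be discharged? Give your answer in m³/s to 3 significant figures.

4.29 µg/L = 0.00429 mg/L.
Mass balance at complete mixing: C_std·(Q_w + Q_r) = Q_w·C_e + Q_r·C_b.
Rearranging, Q_w = Q_r·(C_std − C_b)/(C_e − C_std) = 5.7·(0.18 − 0.00429) / (0.81 − 0.18) = 1.59 m³/s.

1.59 m³/s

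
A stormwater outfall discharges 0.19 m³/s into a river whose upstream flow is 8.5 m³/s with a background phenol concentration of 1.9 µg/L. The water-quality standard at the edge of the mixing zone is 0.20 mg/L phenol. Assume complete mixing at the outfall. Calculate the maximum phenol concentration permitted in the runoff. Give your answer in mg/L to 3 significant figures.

1.9 µg/L = 0.0019 mg/L.
Mass balance: 0.2·8.69 = 0.19·Cₑ + 8.5·0.0019.
Cₑ = (1.738 − 0.01615) / 0.19 = 9.062 mg/L.

9.06 mg/L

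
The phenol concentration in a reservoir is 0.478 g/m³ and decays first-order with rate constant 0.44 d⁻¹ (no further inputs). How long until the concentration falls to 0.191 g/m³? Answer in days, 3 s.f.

t = ln(C₀/C)/k = ln(0.478/0.191)/0.44 = 0.9173/0.44 = 2.085 d.

2.08 d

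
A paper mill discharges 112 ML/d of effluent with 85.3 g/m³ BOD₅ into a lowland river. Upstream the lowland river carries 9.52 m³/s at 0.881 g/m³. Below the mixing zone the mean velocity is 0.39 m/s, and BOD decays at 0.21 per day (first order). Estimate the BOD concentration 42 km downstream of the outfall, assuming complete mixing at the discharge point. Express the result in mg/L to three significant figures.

8.47 mg/L

112 ML/d = 1.296 m³/s.
After complete mixing, C₀ = (1.296·85.3 + 9.52·0.881) / 10.82 = 11 mg/L.
Travel time t = 4.2e+04 m / 0.39 m/s = 1.077e+05 s = 1.246 d.
C = 11·exp(−0.21·1.246) = 11·0.7697 = 8.465 mg/L.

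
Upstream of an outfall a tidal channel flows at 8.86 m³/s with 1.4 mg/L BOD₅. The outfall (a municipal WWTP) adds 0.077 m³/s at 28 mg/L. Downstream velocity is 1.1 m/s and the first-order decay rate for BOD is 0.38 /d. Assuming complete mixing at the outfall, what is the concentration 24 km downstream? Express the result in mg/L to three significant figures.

1.48 mg/L

After complete mixing, C₀ = (0.077·28 + 8.86·1.4) / 8.937 = 1.629 mg/L.
Travel time t = 2.4e+04 m / 1.1 m/s = 2.182e+04 s = 0.2525 d.
C = 1.629·exp(−0.38·0.2525) = 1.629·0.9085 = 1.48 mg/L.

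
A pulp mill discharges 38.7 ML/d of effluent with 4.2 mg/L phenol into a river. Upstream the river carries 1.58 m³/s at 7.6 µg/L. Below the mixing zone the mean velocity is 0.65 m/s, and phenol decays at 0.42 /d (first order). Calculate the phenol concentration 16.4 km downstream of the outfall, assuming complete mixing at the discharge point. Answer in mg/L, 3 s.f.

0.826 mg/L

38.7 ML/d = 0.4479 m³/s.
7.6 µg/L = 0.0076 mg/L.
After complete mixing, C₀ = (0.4479·4.2 + 1.58·0.0076) / 2.028 = 0.9336 mg/L.
Travel time t = 1.64e+04 m / 0.65 m/s = 2.523e+04 s = 0.292 d.
C = 0.9336·exp(−0.42·0.292) = 0.9336·0.8846 = 0.8258 mg/L.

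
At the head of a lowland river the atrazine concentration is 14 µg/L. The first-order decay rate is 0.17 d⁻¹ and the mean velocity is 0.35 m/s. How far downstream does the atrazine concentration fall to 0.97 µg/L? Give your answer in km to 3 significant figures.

From C = C₀·e^(−kt), t = ln(C₀/C)/k = ln(14/0.97)/0.17 = 2.67/0.17 = 15.7 d.
Distance = v·t = 0.35 m/s × 1.357e+06 s = 4.749e+05 m = 474.9 km.

475 km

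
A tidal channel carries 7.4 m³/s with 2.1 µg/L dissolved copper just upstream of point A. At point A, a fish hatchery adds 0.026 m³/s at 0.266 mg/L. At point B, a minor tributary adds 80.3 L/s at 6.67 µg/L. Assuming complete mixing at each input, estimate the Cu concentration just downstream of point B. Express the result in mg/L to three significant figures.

2.1 µg/L = 0.0021 mg/L.
After input A: C = (7.4·0.0021 + 0.026·0.266) / 7.426 = 0.003024 mg/L.
80.3 L/s = 0.0803 m³/s.
6.67 µg/L = 0.00667 mg/L.
After input B: C = (7.426·0.003024 + 0.0803·0.00667) / 7.506 = 0.003063 mg/L.

0.00306 mg/L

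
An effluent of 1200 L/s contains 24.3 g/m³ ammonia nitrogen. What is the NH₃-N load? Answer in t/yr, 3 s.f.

920 t/yr

1200 L/s = 1.2 m³/s.
Mass flux = Q·C = 1.2 m³/s × 24.3 g/m³ = 29.16 g/s.
= 29.16 g/s × 31.56 = 920.2 t/yr.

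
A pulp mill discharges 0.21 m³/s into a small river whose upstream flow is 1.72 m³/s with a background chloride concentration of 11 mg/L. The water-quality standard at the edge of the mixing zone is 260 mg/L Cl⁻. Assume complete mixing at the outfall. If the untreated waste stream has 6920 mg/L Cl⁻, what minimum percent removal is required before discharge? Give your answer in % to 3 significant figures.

66.8 %

Mass balance: 260·1.93 = 0.21·Cₑ + 1.72·11.
Cₑ = (501.8 − 18.92) / 0.21 = 2299 mg/L.
Required removal = 1 − 2299/6920 = 66.77 %.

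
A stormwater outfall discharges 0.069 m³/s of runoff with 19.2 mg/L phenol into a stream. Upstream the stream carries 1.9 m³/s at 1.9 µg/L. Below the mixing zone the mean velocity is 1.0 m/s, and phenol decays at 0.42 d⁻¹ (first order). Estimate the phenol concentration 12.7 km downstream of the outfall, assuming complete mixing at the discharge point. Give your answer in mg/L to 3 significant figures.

0.634 mg/L

1.9 µg/L = 0.0019 mg/L.
After complete mixing, C₀ = (0.069·19.2 + 1.9·0.0019) / 1.969 = 0.6747 mg/L.
Travel time t = 1.27e+04 m / 1.0 m/s = 1.27e+04 s = 0.147 d.
C = 0.6747·exp(−0.42·0.147) = 0.6747·0.9401 = 0.6343 mg/L.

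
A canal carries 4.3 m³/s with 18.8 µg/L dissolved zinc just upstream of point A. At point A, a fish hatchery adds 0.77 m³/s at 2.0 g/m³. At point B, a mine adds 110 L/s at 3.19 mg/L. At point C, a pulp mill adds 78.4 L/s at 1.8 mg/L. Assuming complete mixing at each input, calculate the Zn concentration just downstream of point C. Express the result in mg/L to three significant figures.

18.8 µg/L = 0.0188 mg/L.
After input A: C = (4.3·0.0188 + 0.77·2) / 5.07 = 0.3197 mg/L.
110 L/s = 0.11 m³/s.
After input B: C = (5.07·0.3197 + 0.11·3.19) / 5.18 = 0.3806 mg/L.
78.4 L/s = 0.0784 m³/s.
After input C: C = (5.18·0.3806 + 0.0784·1.8) / 5.258 = 0.4018 mg/L.

0.402 mg/L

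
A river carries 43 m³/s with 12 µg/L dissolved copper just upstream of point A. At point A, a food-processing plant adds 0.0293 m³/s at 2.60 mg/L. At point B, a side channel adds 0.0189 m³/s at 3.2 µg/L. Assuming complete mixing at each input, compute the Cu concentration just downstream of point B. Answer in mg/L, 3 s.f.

12 µg/L = 0.012 mg/L.
After input A: C = (43·0.012 + 0.0293·2.6) / 43.03 = 0.01376 mg/L.
3.2 µg/L = 0.0032 mg/L.
After input B: C = (43.03·0.01376 + 0.0189·0.0032) / 43.05 = 0.01376 mg/L.

0.0138 mg/L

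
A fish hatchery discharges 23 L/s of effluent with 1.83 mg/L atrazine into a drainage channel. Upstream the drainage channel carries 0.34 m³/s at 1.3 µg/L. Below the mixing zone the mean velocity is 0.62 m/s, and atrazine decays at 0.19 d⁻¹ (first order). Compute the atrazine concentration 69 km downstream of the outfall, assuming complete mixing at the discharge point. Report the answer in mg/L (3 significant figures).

23 L/s = 0.023 m³/s.
1.3 µg/L = 0.0013 mg/L.
After complete mixing, C₀ = (0.023·1.83 + 0.34·0.0013) / 0.363 = 0.1172 mg/L.
Travel time t = 6.9e+04 m / 0.62 m/s = 1.113e+05 s = 1.288 d.
C = 0.1172·exp(−0.19·1.288) = 0.1172·0.7829 = 0.09173 mg/L.

0.0917 mg/L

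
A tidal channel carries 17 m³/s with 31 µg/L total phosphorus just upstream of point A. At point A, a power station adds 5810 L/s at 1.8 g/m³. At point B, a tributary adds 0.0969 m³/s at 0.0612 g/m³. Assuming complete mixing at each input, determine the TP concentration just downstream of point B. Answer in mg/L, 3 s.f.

31 µg/L = 0.031 mg/L.
5810 L/s = 5.81 m³/s.
After input A: C = (17·0.031 + 5.81·1.8) / 22.81 = 0.4816 mg/L.
After input B: C = (22.81·0.4816 + 0.0969·0.0612) / 22.91 = 0.4798 mg/L.

0.480 mg/L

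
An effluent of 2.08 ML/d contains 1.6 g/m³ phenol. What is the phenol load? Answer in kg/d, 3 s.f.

3.33 kg/d

2.08 ML/d = 0.02407 m³/s.
Mass flux = Q·C = 0.02407 m³/s × 1.6 g/m³ = 0.03852 g/s.
= 0.03852 g/s × 86.4 = 3.328 kg/d.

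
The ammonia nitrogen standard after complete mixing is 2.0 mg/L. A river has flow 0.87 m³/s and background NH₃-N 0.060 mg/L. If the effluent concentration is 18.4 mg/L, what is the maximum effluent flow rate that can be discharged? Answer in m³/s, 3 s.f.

0.103 m³/s

Mass balance at complete mixing: C_std·(Q_w + Q_r) = Q_w·C_e + Q_r·C_b.
Rearranging, Q_w = Q_r·(C_std − C_b)/(C_e − C_std) = 0.87·(2 − 0.06) / (18.4 − 2) = 0.1029 m³/s.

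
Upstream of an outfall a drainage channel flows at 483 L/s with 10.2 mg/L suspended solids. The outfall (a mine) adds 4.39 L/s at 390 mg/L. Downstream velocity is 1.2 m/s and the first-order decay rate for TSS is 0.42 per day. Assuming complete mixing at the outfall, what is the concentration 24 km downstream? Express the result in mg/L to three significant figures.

4.39 L/s = 0.00439 m³/s.
483 L/s = 0.483 m³/s.
After complete mixing, C₀ = (0.00439·390 + 0.483·10.2) / 0.4874 = 13.62 mg/L.
Travel time t = 2.4e+04 m / 1.2 m/s = 2e+04 s = 0.2315 d.
C = 13.62·exp(−0.42·0.2315) = 13.62·0.9074 = 12.36 mg/L.

12.4 mg/L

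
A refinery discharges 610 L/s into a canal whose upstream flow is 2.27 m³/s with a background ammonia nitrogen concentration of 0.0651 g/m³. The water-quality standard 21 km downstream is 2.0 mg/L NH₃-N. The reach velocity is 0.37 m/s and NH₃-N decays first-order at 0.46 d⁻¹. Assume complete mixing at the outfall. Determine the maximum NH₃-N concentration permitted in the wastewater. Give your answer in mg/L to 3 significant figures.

610 L/s = 0.61 m³/s.
Travel time to the compliance point: t = 2.1e+04/0.37 = 5.676e+04 s = 0.6569 d; decay factor exp(−0.46·0.6569) = 0.7392.
So the concentration just after mixing may be at most 2/0.7392 = 2.706 mg/L.
Mass balance: 2.706·2.88 = 0.61·Cₑ + 2.27·0.0651.
Cₑ = (7.792 − 0.1478) / 0.61 = 12.53 mg/L.

12.5 mg/L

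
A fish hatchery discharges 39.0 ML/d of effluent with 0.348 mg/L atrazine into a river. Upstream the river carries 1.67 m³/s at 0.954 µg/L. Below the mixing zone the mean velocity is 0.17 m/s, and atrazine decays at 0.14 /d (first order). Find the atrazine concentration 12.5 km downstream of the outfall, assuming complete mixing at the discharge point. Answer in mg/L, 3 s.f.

0.0664 mg/L

39.0 ML/d = 0.4514 m³/s.
0.954 µg/L = 0.000954 mg/L.
After complete mixing, C₀ = (0.4514·0.348 + 1.67·0.000954) / 2.121 = 0.0748 mg/L.
Travel time t = 1.25e+04 m / 0.17 m/s = 7.353e+04 s = 0.851 d.
C = 0.0748·exp(−0.14·0.851) = 0.0748·0.8877 = 0.0664 mg/L.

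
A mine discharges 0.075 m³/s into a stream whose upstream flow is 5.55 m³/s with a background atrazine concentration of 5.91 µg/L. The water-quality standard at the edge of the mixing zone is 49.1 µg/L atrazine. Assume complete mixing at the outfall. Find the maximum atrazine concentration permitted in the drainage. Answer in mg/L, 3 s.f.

5.91 µg/L = 0.00591 mg/L.
49.1 µg/L = 0.0491 mg/L.
Mass balance: 0.0491·5.625 = 0.075·Cₑ + 5.55·0.00591.
Cₑ = (0.2762 − 0.0328) / 0.075 = 3.245 mg/L.

3.25 mg/L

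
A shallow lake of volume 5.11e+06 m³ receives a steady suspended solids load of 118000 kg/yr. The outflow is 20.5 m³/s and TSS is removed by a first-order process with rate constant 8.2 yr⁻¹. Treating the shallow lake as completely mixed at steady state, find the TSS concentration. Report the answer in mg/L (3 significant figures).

0.171 mg/L

Outflow Q = 20.5 m³/s × 3.156e+07 s/yr = 6.469e+08 m³/yr.
Steady-state CSTR mass balance: W = Q·C + k·V·C, so C = W/(Q + kV).
Q + kV = 6.469e+08 + 8.2·5.11e+06 = 6.888e+08 m³/yr.
C = 118000/6.888e+08 = 0.0001713 kg/m³ = 0.1713 mg/L.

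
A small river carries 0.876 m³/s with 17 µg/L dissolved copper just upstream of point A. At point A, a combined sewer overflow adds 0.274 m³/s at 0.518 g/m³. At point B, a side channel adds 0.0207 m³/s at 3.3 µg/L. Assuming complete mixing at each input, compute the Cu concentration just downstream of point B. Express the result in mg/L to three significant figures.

17 µg/L = 0.017 mg/L.
After input A: C = (0.876·0.017 + 0.274·0.518) / 1.15 = 0.1364 mg/L.
3.3 µg/L = 0.0033 mg/L.
After input B: C = (1.15·0.1364 + 0.0207·0.0033) / 1.171 = 0.134 mg/L.

0.134 mg/L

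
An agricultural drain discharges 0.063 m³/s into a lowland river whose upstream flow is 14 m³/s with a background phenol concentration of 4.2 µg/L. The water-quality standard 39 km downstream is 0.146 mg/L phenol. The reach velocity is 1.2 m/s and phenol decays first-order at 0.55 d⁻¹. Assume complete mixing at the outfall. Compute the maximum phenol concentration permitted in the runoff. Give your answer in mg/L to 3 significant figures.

39.1 mg/L

4.2 µg/L = 0.0042 mg/L.
Travel time to the compliance point: t = 3.9e+04/1.2 = 3.25e+04 s = 0.3762 d; decay factor exp(−0.55·0.3762) = 0.8131.
So the concentration just after mixing may be at most 0.146/0.8131 = 0.1796 mg/L.
Mass balance: 0.1796·14.06 = 0.063·Cₑ + 14·0.0042.
Cₑ = (2.525 − 0.0588) / 0.063 = 39.15 mg/L.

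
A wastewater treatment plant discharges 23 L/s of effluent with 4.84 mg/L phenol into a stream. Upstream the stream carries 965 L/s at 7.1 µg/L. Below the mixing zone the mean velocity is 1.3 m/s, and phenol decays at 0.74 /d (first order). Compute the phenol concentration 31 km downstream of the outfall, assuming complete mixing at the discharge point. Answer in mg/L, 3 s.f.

23 L/s = 0.023 m³/s.
965 L/s = 0.965 m³/s.
7.1 µg/L = 0.0071 mg/L.
After complete mixing, C₀ = (0.023·4.84 + 0.965·0.0071) / 0.988 = 0.1196 mg/L.
Travel time t = 3.1e+04 m / 1.3 m/s = 2.385e+04 s = 0.276 d.
C = 0.1196·exp(−0.74·0.276) = 0.1196·0.8153 = 0.09751 mg/L.

0.0975 mg/L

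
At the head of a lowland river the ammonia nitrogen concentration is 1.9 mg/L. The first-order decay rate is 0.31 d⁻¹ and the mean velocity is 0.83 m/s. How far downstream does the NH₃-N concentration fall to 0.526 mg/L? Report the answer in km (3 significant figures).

297 km

From C = C₀·e^(−kt), t = ln(C₀/C)/k = ln(1.9/0.526)/0.31 = 1.284/0.31 = 4.143 d.
Distance = v·t = 0.83 m/s × 3.579e+05 s = 2.971e+05 m = 297.1 km.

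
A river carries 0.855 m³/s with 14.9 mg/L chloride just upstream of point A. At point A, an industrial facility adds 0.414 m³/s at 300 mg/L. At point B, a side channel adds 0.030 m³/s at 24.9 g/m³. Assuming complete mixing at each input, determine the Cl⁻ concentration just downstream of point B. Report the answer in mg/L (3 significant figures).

After input A: C = (0.855·14.9 + 0.414·300) / 1.269 = 107.9 mg/L.
After input B: C = (1.269·107.9 + 0.03·24.9) / 1.299 = 106 mg/L.

106 mg/L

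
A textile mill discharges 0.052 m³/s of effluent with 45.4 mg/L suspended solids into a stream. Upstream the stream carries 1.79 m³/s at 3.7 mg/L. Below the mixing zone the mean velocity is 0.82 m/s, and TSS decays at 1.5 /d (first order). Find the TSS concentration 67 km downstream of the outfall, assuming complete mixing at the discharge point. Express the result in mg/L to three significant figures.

After complete mixing, C₀ = (0.052·45.4 + 1.79·3.7) / 1.842 = 4.877 mg/L.
Travel time t = 6.7e+04 m / 0.82 m/s = 8.171e+04 s = 0.9457 d.
C = 4.877·exp(−1.5·0.9457) = 4.877·0.2421 = 1.181 mg/L.

1.18 mg/L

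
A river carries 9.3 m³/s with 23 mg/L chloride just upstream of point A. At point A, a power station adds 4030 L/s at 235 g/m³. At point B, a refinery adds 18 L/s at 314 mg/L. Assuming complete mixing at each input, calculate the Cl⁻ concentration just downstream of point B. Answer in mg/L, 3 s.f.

87.4 mg/L

4030 L/s = 4.03 m³/s.
After input A: C = (9.3·23 + 4.03·235) / 13.33 = 87.09 mg/L.
18 L/s = 0.018 m³/s.
After input B: C = (13.33·87.09 + 0.018·314) / 13.35 = 87.4 mg/L.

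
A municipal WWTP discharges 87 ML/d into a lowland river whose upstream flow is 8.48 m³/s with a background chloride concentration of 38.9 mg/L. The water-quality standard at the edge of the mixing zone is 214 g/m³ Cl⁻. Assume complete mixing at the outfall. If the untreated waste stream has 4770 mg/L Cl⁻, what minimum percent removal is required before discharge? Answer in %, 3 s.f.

64.6 %

87 ML/d = 1.007 m³/s.
Mass balance: 214·9.487 = 1.007·Cₑ + 8.48·38.9.
Cₑ = (2030 − 329.9) / 1.007 = 1689 mg/L.
Required removal = 1 − 1689/4770 = 64.6 %.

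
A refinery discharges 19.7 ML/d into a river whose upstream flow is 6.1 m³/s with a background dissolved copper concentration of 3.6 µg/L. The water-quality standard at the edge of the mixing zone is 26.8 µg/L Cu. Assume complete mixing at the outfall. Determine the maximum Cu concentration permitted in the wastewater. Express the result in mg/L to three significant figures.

19.7 ML/d = 0.228 m³/s.
3.6 µg/L = 0.0036 mg/L.
26.8 µg/L = 0.0268 mg/L.
Mass balance: 0.0268·6.328 = 0.228·Cₑ + 6.1·0.0036.
Cₑ = (0.1696 − 0.02196) / 0.228 = 0.6475 mg/L.

0.647 mg/L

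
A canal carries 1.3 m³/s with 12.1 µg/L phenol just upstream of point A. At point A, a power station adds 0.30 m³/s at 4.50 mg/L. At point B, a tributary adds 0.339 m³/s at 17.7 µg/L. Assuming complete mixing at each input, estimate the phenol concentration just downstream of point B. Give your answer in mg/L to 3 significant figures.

0.707 mg/L

12.1 µg/L = 0.0121 mg/L.
After input A: C = (1.3·0.0121 + 0.3·4.5) / 1.6 = 0.8536 mg/L.
17.7 µg/L = 0.0177 mg/L.
After input B: C = (1.6·0.8536 + 0.339·0.0177) / 1.939 = 0.7074 mg/L.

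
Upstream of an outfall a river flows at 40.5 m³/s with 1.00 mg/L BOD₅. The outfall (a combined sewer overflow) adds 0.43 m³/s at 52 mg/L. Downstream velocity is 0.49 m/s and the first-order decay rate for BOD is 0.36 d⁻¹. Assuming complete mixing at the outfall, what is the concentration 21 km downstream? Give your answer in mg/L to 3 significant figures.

1.28 mg/L

After complete mixing, C₀ = (0.43·52 + 40.5·1) / 40.93 = 1.536 mg/L.
Travel time t = 2.1e+04 m / 0.49 m/s = 4.286e+04 s = 0.496 d.
C = 1.536·exp(−0.36·0.496) = 1.536·0.8365 = 1.285 mg/L.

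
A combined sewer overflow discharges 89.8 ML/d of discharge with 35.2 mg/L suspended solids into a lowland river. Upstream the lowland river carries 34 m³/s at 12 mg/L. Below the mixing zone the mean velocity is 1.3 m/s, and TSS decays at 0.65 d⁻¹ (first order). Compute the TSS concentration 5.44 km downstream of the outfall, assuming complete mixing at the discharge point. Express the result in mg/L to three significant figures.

12.3 mg/L

89.8 ML/d = 1.039 m³/s.
After complete mixing, C₀ = (1.039·35.2 + 34·12) / 35.04 = 12.69 mg/L.
Travel time t = 5440 m / 1.3 m/s = 4185 s = 0.04843 d.
C = 12.69·exp(−0.65·0.04843) = 12.69·0.969 = 12.29 mg/L.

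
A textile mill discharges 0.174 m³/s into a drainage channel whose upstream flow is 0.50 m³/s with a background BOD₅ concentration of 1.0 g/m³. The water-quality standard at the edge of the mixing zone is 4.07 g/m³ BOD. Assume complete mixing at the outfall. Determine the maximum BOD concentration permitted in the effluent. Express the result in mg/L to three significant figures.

Mass balance: 4.07·0.674 = 0.174·Cₑ + 0.5·1.
Cₑ = (2.743 − 0.5) / 0.174 = 12.89 mg/L.

12.9 mg/L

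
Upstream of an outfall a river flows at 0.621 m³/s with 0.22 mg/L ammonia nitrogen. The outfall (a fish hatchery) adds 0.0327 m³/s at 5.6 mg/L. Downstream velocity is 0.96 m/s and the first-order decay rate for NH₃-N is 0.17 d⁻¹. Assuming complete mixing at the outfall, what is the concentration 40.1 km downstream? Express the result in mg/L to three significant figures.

0.451 mg/L

After complete mixing, C₀ = (0.0327·5.6 + 0.621·0.22) / 0.6537 = 0.4891 mg/L.
Travel time t = 4.01e+04 m / 0.96 m/s = 4.177e+04 s = 0.4835 d.
C = 0.4891·exp(−0.17·0.4835) = 0.4891·0.9211 = 0.4505 mg/L.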